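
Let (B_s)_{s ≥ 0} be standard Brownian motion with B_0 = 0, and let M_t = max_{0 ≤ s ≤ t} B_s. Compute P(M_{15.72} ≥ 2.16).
P(M_{15.72} ≥ 2.16) = 2·P(B_{15.72} ≥ 2.16) = 2(1 − Φ(2.16/√15.72)) ≈ 0.5859

By the reflection principle for Brownian motion, P(M_t ≥ a) = 2 · P(B_t ≥ a) for a ≥ 0. Since B_t ~ N(0, t), P(B_t ≥ 2.16) = 1 − Φ(2.16/√t) = 1 − Φ(2.16/√15.72) = 1 − Φ(0.5448). So
  P(M_{15.72} ≥ 2.16) = 2(1 − Φ(0.5448)) ≈ 0.5859.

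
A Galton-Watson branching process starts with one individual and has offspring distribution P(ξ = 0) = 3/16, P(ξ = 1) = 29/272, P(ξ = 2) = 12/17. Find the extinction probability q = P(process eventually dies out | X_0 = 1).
q = 17/64

The pgf is f(s) = 3/16 + 29/272·s + 12/17·s². The extinction probability q is the smallest fixed point of f in [0, 1]. Setting s = f(s):
  12/17·s² + (29/272 − 1)·s + 3/16 = 0
  12/17·s² − (3/16 + 12/17)·s + 3/16 = 0
which factors as (s − 1)·(12/17·s − 3/16) = 0, giving roots s = 1 and s = (3/16)/(12/17) = 17/64.
Mean offspring μ = 29/272 + 2·12/17 = 413/272 > 1 (supercritical), so q < 1. The extinction probability is the smaller root: q = (3/16)/(12/17) = 17/64.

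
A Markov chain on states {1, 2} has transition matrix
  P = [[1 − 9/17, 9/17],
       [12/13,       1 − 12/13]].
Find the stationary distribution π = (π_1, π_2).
π_1 = 68/107, π_2 = 39/107

Solve πP = π with π_1 + π_2 = 1. From πP = π: π_1 · (1 − 9/17) + π_2 · 12/13 = π_1 ⇒ π_2 · 12/13 = π_1 · 9/17 ⇒ π_2/π_1 = (9/17)/(12/13) = 39/68. Together with π_1 + π_2 = 1:
  π_1 = (12/13)/(9/17 + 12/13) = (12/13)/(321/221) = 68/107,
  π_2 = (9/17)/(9/17 + 12/13) = (9/17)/(321/221) = 39/107.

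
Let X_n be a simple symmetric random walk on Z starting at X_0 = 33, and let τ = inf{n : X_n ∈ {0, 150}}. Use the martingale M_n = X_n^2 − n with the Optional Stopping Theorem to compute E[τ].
E[τ] = 3861

M_n = X_n^2 − n is a martingale (since E[X_{n+1}^2 | F_n] = X_n^2 + 1). By OST (τ has finite mean in a bounded region), E[M_τ] = E[M_0] = X_0^2 − 0 = 33^2 = 1089. Also E[M_τ] = E[X_τ^2] − E[τ]. The walk exits at 0 or 150, with P(hit 150 first) = 33/150, so E[X_τ^2] = 150^2 · 33/150 + 0 = 4950. Thus E[τ] = E[X_τ^2] − E[M_τ] = 4950 − 1089 = 3861 = 33(150 − 33) = 3861.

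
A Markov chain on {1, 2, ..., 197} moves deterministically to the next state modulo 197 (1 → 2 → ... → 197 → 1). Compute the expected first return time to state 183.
E[T_183 | X_0 = 183] = 197

The chain cycles deterministically, so starting at state 183 it returns in exactly 197 steps. Equivalently, the stationary distribution is uniform π_j = 1/197 for every state j, so by Kac's formula E[T_183] = 1/π_183 = 197.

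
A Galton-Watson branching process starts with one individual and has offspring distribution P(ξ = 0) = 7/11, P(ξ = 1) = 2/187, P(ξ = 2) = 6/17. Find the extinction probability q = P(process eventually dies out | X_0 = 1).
q = 1

Mean offspring μ = 0·7/11 + 1·2/187 + 2·6/17 = 134/187 ≤ 1. For μ ≤ 1 with offspring not concentrated at 1, the Galton-Watson process goes extinct almost surely, so q = 1.
(Algebraic check: The pgf is f(s) = 7/11 + 2/187·s + 6/17·s². The extinction probability q is the smallest fixed point of f in [0, 1]. Setting s = f(s):
  6/17·s² + (2/187 − 1)·s + 7/11 = 0
  6/17·s² − (7/11 + 6/17)·s + 7/11 = 0
which factors as (s − 1)·(6/17·s − 7/11) = 0, giving roots s = 1 and s = (7/11)/(6/17) = 119/66. Since 119/66 ≥ 1, the smallest root in [0, 1] is s = 1.)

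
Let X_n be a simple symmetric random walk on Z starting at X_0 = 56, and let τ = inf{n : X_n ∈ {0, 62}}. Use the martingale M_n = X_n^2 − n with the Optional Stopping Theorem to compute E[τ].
E[τ] = 336

M_n = X_n^2 − n is a martingale (since E[X_{n+1}^2 | F_n] = X_n^2 + 1). By OST (τ has finite mean in a bounded region), E[M_τ] = E[M_0] = X_0^2 − 0 = 56^2 = 3136. Also E[M_τ] = E[X_τ^2] − E[τ]. The walk exits at 0 or 62, with P(hit 62 first) = 56/62, so E[X_τ^2] = 62^2 · 56/62 + 0 = 3472. Thus E[τ] = E[X_τ^2] − E[M_τ] = 3472 − 3136 = 336 = 56(62 − 56) = 336.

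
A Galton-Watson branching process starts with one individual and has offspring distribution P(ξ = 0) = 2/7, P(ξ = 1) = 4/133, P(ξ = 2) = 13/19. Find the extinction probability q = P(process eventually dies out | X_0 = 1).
q = 38/91

The pgf is f(s) = 2/7 + 4/133·s + 13/19·s². The extinction probability q is the smallest fixed point of f in [0, 1]. Setting s = f(s):
  13/19·s² + (4/133 − 1)·s + 2/7 = 0
  13/19·s² − (2/7 + 13/19)·s + 2/7 = 0
which factors as (s − 1)·(13/19·s − 2/7) = 0, giving roots s = 1 and s = (2/7)/(13/19) = 38/91.
Mean offspring μ = 4/133 + 2·13/19 = 186/133 > 1 (supercritical), so q < 1. The extinction probability is the smaller root: q = (2/7)/(13/19) = 38/91.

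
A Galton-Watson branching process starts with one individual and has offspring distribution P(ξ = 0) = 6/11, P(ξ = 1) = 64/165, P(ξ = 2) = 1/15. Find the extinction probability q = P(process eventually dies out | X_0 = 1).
q = 1

Mean offspring μ = 0·6/11 + 1·64/165 + 2·1/15 = 86/165 ≤ 1. For μ ≤ 1 with offspring not concentrated at 1, the Galton-Watson process goes extinct almost surely, so q = 1.
(Algebraic check: The pgf is f(s) = 6/11 + 64/165·s + 1/15·s². The extinction probability q is the smallest fixed point of f in [0, 1]. Setting s = f(s):
  1/15·s² + (64/165 − 1)·s + 6/11 = 0
  1/15·s² − (6/11 + 1/15)·s + 6/11 = 0
which factors as (s − 1)·(1/15·s − 6/11) = 0, giving roots s = 1 and s = (6/11)/(1/15) = 90/11. Since 90/11 ≥ 1, the smallest root in [0, 1] is s = 1.)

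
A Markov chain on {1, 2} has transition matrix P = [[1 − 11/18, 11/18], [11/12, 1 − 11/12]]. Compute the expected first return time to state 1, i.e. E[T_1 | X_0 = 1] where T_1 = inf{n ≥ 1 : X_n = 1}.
E[T_1 | X_0 = 1] = 1/π_1 = 5/3

For an irreducible recurrent Markov chain with stationary distribution π, E[T_i | X_0 = i] = 1/π_i (Kac's formula). Here π_1 = (11/12)/(11/18 + 11/12) = (11/12)/(55/36) = 3/5, so E[T_1 | X_0 = 1] = 1/π_1 = (11/18 + 11/12)/(11/12) = (55/36)/(11/12) = 5/3.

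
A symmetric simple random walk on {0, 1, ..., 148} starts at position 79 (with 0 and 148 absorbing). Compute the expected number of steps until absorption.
E[τ | X_0 = 79] = 5451

Let v_k = E[τ | X_0 = k]. Boundary: v_0 = v_148 = 0. Recurrence: v_k = 1 + (v_{k-1} + v_{k+1})/2 for 1 ≤ k ≤ 147. The particular solution to v_k − (v_{k-1} + v_{k+1})/2 = 1 is v_k = −k^2. Adding homogeneous solution A + B k and matching boundaries gives v_k = k (148 − k). Substituting k = 79: v_79 = 79 · 69 = 5451.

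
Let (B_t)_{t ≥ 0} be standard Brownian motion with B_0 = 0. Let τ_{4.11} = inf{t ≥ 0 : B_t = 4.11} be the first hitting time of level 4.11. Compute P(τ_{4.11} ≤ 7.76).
P(τ_{4.11} ≤ 7.76) = 2(1 − Φ(4.11/√7.76)) = 2(1 − Φ(1.4754)) ≈ 0.1401

By the reflection principle for standard BM, P(τ_b ≤ t) = 2 · P(B_t ≥ b). Since B_t ~ N(0, t), P(B_t ≥ 4.11) = 1 − Φ(4.11/√t) = 1 − Φ(4.11/√7.76) = 1 − Φ(1.4754) ≈ 0.07005. Doubling: P(τ_{4.11} ≤ 7.76) ≈ 2 · 0.07005 = 0.14010 ≈ 0.1401.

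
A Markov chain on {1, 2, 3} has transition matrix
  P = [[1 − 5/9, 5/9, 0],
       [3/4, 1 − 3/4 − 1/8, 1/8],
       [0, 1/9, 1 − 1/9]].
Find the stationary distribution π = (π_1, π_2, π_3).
π = (54/139, 40/139, 45/139)

This is a birth-death chain on three states, which satisfies detailed balance: π_1 · P_{12} = π_2 · P_{21} and π_2 · P_{23} = π_3 · P_{32}.
From π_1 · 5/9 = π_2 · 3/4: π_2/π_1 = (5/9)/(3/4) = 20/27.
From π_2 · 1/8 = π_3 · 1/9: π_3/π_2 = (1/8)/(1/9) = 9/8.
Take π_1 proportional to 1; then unnormalized π = (1, 20/27, 5/6). Normalize by dividing by the sum 139/54:
  π = (54/139, 40/139, 45/139).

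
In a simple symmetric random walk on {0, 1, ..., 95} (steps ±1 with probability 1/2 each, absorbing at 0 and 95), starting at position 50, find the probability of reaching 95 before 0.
P(hit 95 before 0) = 50/95 = 10/19

Let u_k = P(hit 95 before 0 | start at k). Then u_0 = 0, u_95 = 1, and u_k = u_{k-1}/2 + u_{k+1}/2 for 1 ≤ k ≤ 94. This harmonic recurrence is solved by u_k = k/95, giving u_50 = 50/95 = 10/19.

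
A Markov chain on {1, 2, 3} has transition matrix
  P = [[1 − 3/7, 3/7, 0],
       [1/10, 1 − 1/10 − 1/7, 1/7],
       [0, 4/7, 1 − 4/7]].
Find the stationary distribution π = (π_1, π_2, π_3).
π = (14/89, 60/89, 15/89)

This is a birth-death chain on three states, which satisfies detailed balance: π_1 · P_{12} = π_2 · P_{21} and π_2 · P_{23} = π_3 · P_{32}.
From π_1 · 3/7 = π_2 · 1/10: π_2/π_1 = (3/7)/(1/10) = 30/7.
From π_2 · 1/7 = π_3 · 4/7: π_3/π_2 = (1/7)/(4/7) = 1/4.
Take π_1 proportional to 1; then unnormalized π = (1, 30/7, 15/14). Normalize by dividing by the sum 89/14:
  π = (14/89, 60/89, 15/89).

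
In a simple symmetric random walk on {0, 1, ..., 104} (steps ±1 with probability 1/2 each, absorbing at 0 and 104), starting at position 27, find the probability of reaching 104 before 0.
P(hit 104 before 0) = 27/104

Let u_k = P(hit 104 before 0 | start at k). Then u_0 = 0, u_104 = 1, and u_k = u_{k-1}/2 + u_{k+1}/2 for 1 ≤ k ≤ 103. This harmonic recurrence is solved by u_k = k/104, giving u_27 = 27/104.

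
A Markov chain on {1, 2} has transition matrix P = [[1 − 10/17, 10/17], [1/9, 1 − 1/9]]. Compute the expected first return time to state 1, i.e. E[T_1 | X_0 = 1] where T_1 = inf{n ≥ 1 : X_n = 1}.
E[T_1 | X_0 = 1] = 1/π_1 = 107/17

For an irreducible recurrent Markov chain with stationary distribution π, E[T_i | X_0 = i] = 1/π_i (Kac's formula). Here π_1 = (1/9)/(10/17 + 1/9) = (1/9)/(107/153) = 17/107, so E[T_1 | X_0 = 1] = 1/π_1 = (10/17 + 1/9)/(1/9) = (107/153)/(1/9) = 107/17.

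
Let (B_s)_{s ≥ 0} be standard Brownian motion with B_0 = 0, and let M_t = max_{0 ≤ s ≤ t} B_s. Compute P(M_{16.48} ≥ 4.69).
P(M_{16.48} ≥ 4.69) = 2·P(B_{16.48} ≥ 4.69) = 2(1 − Φ(4.69/√16.48)) ≈ 0.2480

By the reflection principle for Brownian motion, P(M_t ≥ a) = 2 · P(B_t ≥ a) for a ≥ 0. Since B_t ~ N(0, t), P(B_t ≥ 4.69) = 1 − Φ(4.69/√t) = 1 − Φ(4.69/√16.48) = 1 − Φ(1.1553). So
  P(M_{16.48} ≥ 4.69) = 2(1 − Φ(1.1553)) ≈ 0.2480.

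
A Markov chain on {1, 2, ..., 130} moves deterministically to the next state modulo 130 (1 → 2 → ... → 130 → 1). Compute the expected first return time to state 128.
E[T_128 | X_0 = 128] = 130

The chain cycles deterministically, so starting at state 128 it returns in exactly 130 steps. Equivalently, the stationary distribution is uniform π_j = 1/130 for every state j, so by Kac's formula E[T_128] = 1/π_128 = 130.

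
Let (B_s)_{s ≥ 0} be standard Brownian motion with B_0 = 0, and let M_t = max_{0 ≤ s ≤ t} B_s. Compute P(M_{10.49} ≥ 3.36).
P(M_{10.49} ≥ 3.36) = 2·P(B_{10.49} ≥ 3.36) = 2(1 − Φ(3.36/√10.49)) ≈ 0.2995

By the reflection principle for Brownian motion, P(M_t ≥ a) = 2 · P(B_t ≥ a) for a ≥ 0. Since B_t ~ N(0, t), P(B_t ≥ 3.36) = 1 − Φ(3.36/√t) = 1 − Φ(3.36/√10.49) = 1 − Φ(1.0374). So
  P(M_{10.49} ≥ 3.36) = 2(1 − Φ(1.0374)) ≈ 0.2995.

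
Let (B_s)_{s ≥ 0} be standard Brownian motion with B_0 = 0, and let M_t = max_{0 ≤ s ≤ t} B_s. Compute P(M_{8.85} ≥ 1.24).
P(M_{8.85} ≥ 1.24) = 2·P(B_{8.85} ≥ 1.24) = 2(1 − Φ(1.24/√8.85)) ≈ 0.6768

By the reflection principle for Brownian motion, P(M_t ≥ a) = 2 · P(B_t ≥ a) for a ≥ 0. Since B_t ~ N(0, t), P(B_t ≥ 1.24) = 1 − Φ(1.24/√t) = 1 − Φ(1.24/√8.85) = 1 − Φ(0.4168). So
  P(M_{8.85} ≥ 1.24) = 2(1 − Φ(0.4168)) ≈ 0.6768.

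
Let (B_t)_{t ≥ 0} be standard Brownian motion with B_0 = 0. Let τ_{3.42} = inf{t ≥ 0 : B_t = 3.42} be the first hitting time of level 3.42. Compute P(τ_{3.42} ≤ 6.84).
P(τ_{3.42} ≤ 6.84) = 2(1 − Φ(3.42/√6.84)) = 2(1 − Φ(1.3077)) ≈ 0.1910

By the reflection principle for standard BM, P(τ_b ≤ t) = 2 · P(B_t ≥ b). Since B_t ~ N(0, t), P(B_t ≥ 3.42) = 1 − Φ(3.42/√t) = 1 − Φ(3.42/√6.84) = 1 − Φ(1.3077) ≈ 0.09549. Doubling: P(τ_{3.42} ≤ 6.84) ≈ 2 · 0.09549 = 0.19098 ≈ 0.1910.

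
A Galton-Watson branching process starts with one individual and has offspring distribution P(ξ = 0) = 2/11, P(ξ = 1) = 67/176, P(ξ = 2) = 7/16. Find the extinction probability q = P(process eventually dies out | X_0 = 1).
q = 32/77

The pgf is f(s) = 2/11 + 67/176·s + 7/16·s². The extinction probability q is the smallest fixed point of f in [0, 1]. Setting s = f(s):
  7/16·s² + (67/176 − 1)·s + 2/11 = 0
  7/16·s² − (2/11 + 7/16)·s + 2/11 = 0
which factors as (s − 1)·(7/16·s − 2/11) = 0, giving roots s = 1 and s = (2/11)/(7/16) = 32/77.
Mean offspring μ = 67/176 + 2·7/16 = 221/176 > 1 (supercritical), so q < 1. The extinction probability is the smaller root: q = (2/11)/(7/16) = 32/77.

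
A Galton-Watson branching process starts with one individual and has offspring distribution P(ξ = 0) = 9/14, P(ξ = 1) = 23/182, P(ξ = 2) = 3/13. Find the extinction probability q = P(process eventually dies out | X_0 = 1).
q = 1

Mean offspring μ = 0·9/14 + 1·23/182 + 2·3/13 = 107/182 ≤ 1. For μ ≤ 1 with offspring not concentrated at 1, the Galton-Watson process goes extinct almost surely, so q = 1.
(Algebraic check: The pgf is f(s) = 9/14 + 23/182·s + 3/13·s². The extinction probability q is the smallest fixed point of f in [0, 1]. Setting s = f(s):
  3/13·s² + (23/182 − 1)·s + 9/14 = 0
  3/13·s² − (9/14 + 3/13)·s + 9/14 = 0
which factors as (s − 1)·(3/13·s − 9/14) = 0, giving roots s = 1 and s = (9/14)/(3/13) = 39/14. Since 39/14 ≥ 1, the smallest root in [0, 1] is s = 1.)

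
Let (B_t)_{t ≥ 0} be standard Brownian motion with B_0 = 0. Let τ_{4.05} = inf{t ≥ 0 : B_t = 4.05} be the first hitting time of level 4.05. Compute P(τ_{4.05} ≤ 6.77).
P(τ_{4.05} ≤ 6.77) = 2(1 − Φ(4.05/√6.77)) = 2(1 − Φ(1.5565)) ≈ 0.1196

By the reflection principle for standard BM, P(τ_b ≤ t) = 2 · P(B_t ≥ b). Since B_t ~ N(0, t), P(B_t ≥ 4.05) = 1 − Φ(4.05/√t) = 1 − Φ(4.05/√6.77) = 1 − Φ(1.5565) ≈ 0.05979. Doubling: P(τ_{4.05} ≤ 6.77) ≈ 2 · 0.05979 = 0.11958 ≈ 0.1196.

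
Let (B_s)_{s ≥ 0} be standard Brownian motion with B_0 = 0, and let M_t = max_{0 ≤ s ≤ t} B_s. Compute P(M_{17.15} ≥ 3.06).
P(M_{17.15} ≥ 3.06) = 2·P(B_{17.15} ≥ 3.06) = 2(1 − Φ(3.06/√17.15)) ≈ 0.4600

By the reflection principle for Brownian motion, P(M_t ≥ a) = 2 · P(B_t ≥ a) for a ≥ 0. Since B_t ~ N(0, t), P(B_t ≥ 3.06) = 1 − Φ(3.06/√t) = 1 − Φ(3.06/√17.15) = 1 − Φ(0.7389). So
  P(M_{17.15} ≥ 3.06) = 2(1 − Φ(0.7389)) ≈ 0.4600.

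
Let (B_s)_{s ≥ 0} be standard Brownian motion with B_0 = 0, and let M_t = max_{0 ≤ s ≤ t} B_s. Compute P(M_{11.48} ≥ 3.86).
P(M_{11.48} ≥ 3.86) = 2·P(B_{11.48} ≥ 3.86) = 2(1 − Φ(3.86/√11.48)) ≈ 0.2546

By the reflection principle for Brownian motion, P(M_t ≥ a) = 2 · P(B_t ≥ a) for a ≥ 0. Since B_t ~ N(0, t), P(B_t ≥ 3.86) = 1 − Φ(3.86/√t) = 1 − Φ(3.86/√11.48) = 1 − Φ(1.1392). So
  P(M_{11.48} ≥ 3.86) = 2(1 − Φ(1.1392)) ≈ 0.2546.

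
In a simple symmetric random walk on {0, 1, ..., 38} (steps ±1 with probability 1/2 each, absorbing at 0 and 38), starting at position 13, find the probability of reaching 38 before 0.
P(hit 38 before 0) = 13/38

Let u_k = P(hit 38 before 0 | start at k). Then u_0 = 0, u_38 = 1, and u_k = u_{k-1}/2 + u_{k+1}/2 for 1 ≤ k ≤ 37. This harmonic recurrence is solved by u_k = k/38, giving u_13 = 13/38.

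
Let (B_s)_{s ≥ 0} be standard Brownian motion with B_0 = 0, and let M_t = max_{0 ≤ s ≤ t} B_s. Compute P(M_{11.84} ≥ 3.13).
P(M_{11.84} ≥ 3.13) = 2·P(B_{11.84} ≥ 3.13) = 2(1 − Φ(3.13/√11.84)) ≈ 0.3630

By the reflection principle for Brownian motion, P(M_t ≥ a) = 2 · P(B_t ≥ a) for a ≥ 0. Since B_t ~ N(0, t), P(B_t ≥ 3.13) = 1 − Φ(3.13/√t) = 1 − Φ(3.13/√11.84) = 1 − Φ(0.9096). So
  P(M_{11.84} ≥ 3.13) = 2(1 − Φ(0.9096)) ≈ 0.3630.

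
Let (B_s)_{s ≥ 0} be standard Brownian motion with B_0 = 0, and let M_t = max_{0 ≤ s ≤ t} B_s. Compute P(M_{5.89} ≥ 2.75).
P(M_{5.89} ≥ 2.75) = 2·P(B_{5.89} ≥ 2.75) = 2(1 − Φ(2.75/√5.89)) ≈ 0.2572

By the reflection principle for Brownian motion, P(M_t ≥ a) = 2 · P(B_t ≥ a) for a ≥ 0. Since B_t ~ N(0, t), P(B_t ≥ 2.75) = 1 − Φ(2.75/√t) = 1 − Φ(2.75/√5.89) = 1 − Φ(1.1331). So
  P(M_{5.89} ≥ 2.75) = 2(1 − Φ(1.1331)) ≈ 0.2572.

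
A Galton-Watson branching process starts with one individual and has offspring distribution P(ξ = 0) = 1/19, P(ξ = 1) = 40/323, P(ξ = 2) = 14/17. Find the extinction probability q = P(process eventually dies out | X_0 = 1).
q = 17/266

The pgf is f(s) = 1/19 + 40/323·s + 14/17·s². The extinction probability q is the smallest fixed point of f in [0, 1]. Setting s = f(s):
  14/17·s² + (40/323 − 1)·s + 1/19 = 0
  14/17·s² − (1/19 + 14/17)·s + 1/19 = 0
which factors as (s − 1)·(14/17·s − 1/19) = 0, giving roots s = 1 and s = (1/19)/(14/17) = 17/266.
Mean offspring μ = 40/323 + 2·14/17 = 572/323 > 1 (supercritical), so q < 1. The extinction probability is the smaller root: q = (1/19)/(14/17) = 17/266.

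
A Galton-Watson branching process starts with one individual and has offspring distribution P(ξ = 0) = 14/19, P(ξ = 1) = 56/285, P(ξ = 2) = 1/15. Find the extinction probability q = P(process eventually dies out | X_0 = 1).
q = 1

Mean offspring μ = 0·14/19 + 1·56/285 + 2·1/15 = 94/285 ≤ 1. For μ ≤ 1 with offspring not concentrated at 1, the Galton-Watson process goes extinct almost surely, so q = 1.
(Algebraic check: The pgf is f(s) = 14/19 + 56/285·s + 1/15·s². The extinction probability q is the smallest fixed point of f in [0, 1]. Setting s = f(s):
  1/15·s² + (56/285 − 1)·s + 14/19 = 0
  1/15·s² − (14/19 + 1/15)·s + 14/19 = 0
which factors as (s − 1)·(1/15·s − 14/19) = 0, giving roots s = 1 and s = (14/19)/(1/15) = 210/19. Since 210/19 ≥ 1, the smallest root in [0, 1] is s = 1.)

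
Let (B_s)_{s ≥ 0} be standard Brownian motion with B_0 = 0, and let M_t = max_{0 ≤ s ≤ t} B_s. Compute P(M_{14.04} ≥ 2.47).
P(M_{14.04} ≥ 2.47) = 2·P(B_{14.04} ≥ 2.47) = 2(1 − Φ(2.47/√14.04)) ≈ 0.5098

By the reflection principle for Brownian motion, P(M_t ≥ a) = 2 · P(B_t ≥ a) for a ≥ 0. Since B_t ~ N(0, t), P(B_t ≥ 2.47) = 1 − Φ(2.47/√t) = 1 − Φ(2.47/√14.04) = 1 − Φ(0.6592). So
  P(M_{14.04} ≥ 2.47) = 2(1 − Φ(0.6592)) ≈ 0.5098.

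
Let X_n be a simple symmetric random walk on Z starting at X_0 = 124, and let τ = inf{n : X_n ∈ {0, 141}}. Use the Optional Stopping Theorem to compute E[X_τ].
E[X_τ] = 124

X_n is a martingale and τ is a bounded-mean stopping time (indeed τ is finite a.s. with bounded expectation since the walk is in a bounded region). By the OST, E[X_τ] = E[X_0] = 124. Equivalently: E[X_τ] = 141 · P(hit 141 first) + 0 · P(hit 0 first) = 141 · (124/141) = 124.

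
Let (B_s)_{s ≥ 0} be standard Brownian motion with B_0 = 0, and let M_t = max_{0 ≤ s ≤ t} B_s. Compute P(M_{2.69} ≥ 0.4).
P(M_{2.69} ≥ 0.4) = 2·P(B_{2.69} ≥ 0.4) = 2(1 − Φ(0.4/√2.69)) ≈ 0.8073

By the reflection principle for Brownian motion, P(M_t ≥ a) = 2 · P(B_t ≥ a) for a ≥ 0. Since B_t ~ N(0, t), P(B_t ≥ 0.4) = 1 − Φ(0.4/√t) = 1 − Φ(0.4/√2.69) = 1 − Φ(0.2439). So
  P(M_{2.69} ≥ 0.4) = 2(1 − Φ(0.2439)) ≈ 0.8073.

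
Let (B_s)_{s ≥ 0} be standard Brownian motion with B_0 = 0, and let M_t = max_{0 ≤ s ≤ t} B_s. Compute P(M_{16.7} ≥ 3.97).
P(M_{16.7} ≥ 3.97) = 2·P(B_{16.7} ≥ 3.97) = 2(1 − Φ(3.97/√16.7)) ≈ 0.3313

By the reflection principle for Brownian motion, P(M_t ≥ a) = 2 · P(B_t ≥ a) for a ≥ 0. Since B_t ~ N(0, t), P(B_t ≥ 3.97) = 1 − Φ(3.97/√t) = 1 − Φ(3.97/√16.7) = 1 − Φ(0.9715). So
  P(M_{16.7} ≥ 3.97) = 2(1 − Φ(0.9715)) ≈ 0.3313.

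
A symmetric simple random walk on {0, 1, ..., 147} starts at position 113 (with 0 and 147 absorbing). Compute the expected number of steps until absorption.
E[τ | X_0 = 113] = 3842

Let v_k = E[τ | X_0 = k]. Boundary: v_0 = v_147 = 0. Recurrence: v_k = 1 + (v_{k-1} + v_{k+1})/2 for 1 ≤ k ≤ 146. The particular solution to v_k − (v_{k-1} + v_{k+1})/2 = 1 is v_k = −k^2. Adding homogeneous solution A + B k and matching boundaries gives v_k = k (147 − k). Substituting k = 113: v_113 = 113 · 34 = 3842.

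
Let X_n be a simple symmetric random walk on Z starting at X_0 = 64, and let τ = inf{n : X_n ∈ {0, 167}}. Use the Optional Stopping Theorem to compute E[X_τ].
E[X_τ] = 64

X_n is a martingale and τ is a bounded-mean stopping time (indeed τ is finite a.s. with bounded expectation since the walk is in a bounded region). By the OST, E[X_τ] = E[X_0] = 64. Equivalently: E[X_τ] = 167 · P(hit 167 first) + 0 · P(hit 0 first) = 167 · (64/167) = 64.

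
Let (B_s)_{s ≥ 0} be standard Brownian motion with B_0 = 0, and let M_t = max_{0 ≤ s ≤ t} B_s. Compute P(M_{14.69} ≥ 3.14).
P(M_{14.69} ≥ 3.14) = 2·P(B_{14.69} ≥ 3.14) = 2(1 − Φ(3.14/√14.69)) ≈ 0.4126

By the reflection principle for Brownian motion, P(M_t ≥ a) = 2 · P(B_t ≥ a) for a ≥ 0. Since B_t ~ N(0, t), P(B_t ≥ 3.14) = 1 − Φ(3.14/√t) = 1 − Φ(3.14/√14.69) = 1 − Φ(0.8193). So
  P(M_{14.69} ≥ 3.14) = 2(1 − Φ(0.8193)) ≈ 0.4126.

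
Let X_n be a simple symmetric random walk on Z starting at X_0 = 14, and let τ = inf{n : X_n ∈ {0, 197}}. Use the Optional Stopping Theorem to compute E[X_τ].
E[X_τ] = 14

X_n is a martingale and τ is a bounded-mean stopping time (indeed τ is finite a.s. with bounded expectation since the walk is in a bounded region). By the OST, E[X_τ] = E[X_0] = 14. Equivalently: E[X_τ] = 197 · P(hit 197 first) + 0 · P(hit 0 first) = 197 · (14/197) = 14.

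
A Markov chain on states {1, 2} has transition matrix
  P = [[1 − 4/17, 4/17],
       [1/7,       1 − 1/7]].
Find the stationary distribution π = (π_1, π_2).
π_1 = 17/45, π_2 = 28/45

Solve πP = π with π_1 + π_2 = 1. From πP = π: π_1 · (1 − 4/17) + π_2 · 1/7 = π_1 ⇒ π_2 · 1/7 = π_1 · 4/17 ⇒ π_2/π_1 = (4/17)/(1/7) = 28/17. Together with π_1 + π_2 = 1:
  π_1 = (1/7)/(4/17 + 1/7) = (1/7)/(45/119) = 17/45,
  π_2 = (4/17)/(4/17 + 1/7) = (4/17)/(45/119) = 28/45.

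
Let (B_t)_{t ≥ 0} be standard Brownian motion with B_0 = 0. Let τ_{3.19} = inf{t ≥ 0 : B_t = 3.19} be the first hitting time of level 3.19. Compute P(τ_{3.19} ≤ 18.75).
P(τ_{3.19} ≤ 18.75) = 2(1 − Φ(3.19/√18.75)) = 2(1 − Φ(0.7367)) ≈ 0.4613

By the reflection principle for standard BM, P(τ_b ≤ t) = 2 · P(B_t ≥ b). Since B_t ~ N(0, t), P(B_t ≥ 3.19) = 1 − Φ(3.19/√t) = 1 − Φ(3.19/√18.75) = 1 − Φ(0.7367) ≈ 0.23065. Doubling: P(τ_{3.19} ≤ 18.75) ≈ 2 · 0.23065 = 0.46130 ≈ 0.4613.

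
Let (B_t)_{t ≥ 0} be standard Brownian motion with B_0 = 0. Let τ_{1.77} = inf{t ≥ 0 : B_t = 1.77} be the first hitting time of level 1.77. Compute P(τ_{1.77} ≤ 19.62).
P(τ_{1.77} ≤ 19.62) = 2(1 − Φ(1.77/√19.62)) = 2(1 − Φ(0.3996)) ≈ 0.6895

By the reflection principle for standard BM, P(τ_b ≤ t) = 2 · P(B_t ≥ b). Since B_t ~ N(0, t), P(B_t ≥ 1.77) = 1 − Φ(1.77/√t) = 1 − Φ(1.77/√19.62) = 1 − Φ(0.3996) ≈ 0.34473. Doubling: P(τ_{1.77} ≤ 19.62) ≈ 2 · 0.34473 = 0.68946 ≈ 0.6895.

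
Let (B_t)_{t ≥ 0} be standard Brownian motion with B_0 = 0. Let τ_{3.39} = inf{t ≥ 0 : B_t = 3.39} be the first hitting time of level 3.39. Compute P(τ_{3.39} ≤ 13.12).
P(τ_{3.39} ≤ 13.12) = 2(1 − Φ(3.39/√13.12)) = 2(1 − Φ(0.9359)) ≈ 0.3493

By the reflection principle for standard BM, P(τ_b ≤ t) = 2 · P(B_t ≥ b). Since B_t ~ N(0, t), P(B_t ≥ 3.39) = 1 − Φ(3.39/√t) = 1 − Φ(3.39/√13.12) = 1 − Φ(0.9359) ≈ 0.17466. Doubling: P(τ_{3.39} ≤ 13.12) ≈ 2 · 0.17466 = 0.34932 ≈ 0.3493.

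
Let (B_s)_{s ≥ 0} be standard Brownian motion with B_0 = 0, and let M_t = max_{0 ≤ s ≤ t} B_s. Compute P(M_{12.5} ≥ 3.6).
P(M_{12.5} ≥ 3.6) = 2·P(B_{12.5} ≥ 3.6) = 2(1 − Φ(3.6/√12.5)) ≈ 0.3086

By the reflection principle for Brownian motion, P(M_t ≥ a) = 2 · P(B_t ≥ a) for a ≥ 0. Since B_t ~ N(0, t), P(B_t ≥ 3.6) = 1 − Φ(3.6/√t) = 1 − Φ(3.6/√12.5) = 1 − Φ(1.0182). So
  P(M_{12.5} ≥ 3.6) = 2(1 − Φ(1.0182)) ≈ 0.3086.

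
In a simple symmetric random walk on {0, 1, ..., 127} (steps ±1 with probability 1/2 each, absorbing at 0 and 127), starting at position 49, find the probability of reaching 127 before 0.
P(hit 127 before 0) = 49/127

Let u_k = P(hit 127 before 0 | start at k). Then u_0 = 0, u_127 = 1, and u_k = u_{k-1}/2 + u_{k+1}/2 for 1 ≤ k ≤ 126. This harmonic recurrence is solved by u_k = k/127, giving u_49 = 49/127.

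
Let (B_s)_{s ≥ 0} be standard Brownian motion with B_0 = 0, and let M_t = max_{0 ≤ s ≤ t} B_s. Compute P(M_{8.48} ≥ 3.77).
P(M_{8.48} ≥ 3.77) = 2·P(B_{8.48} ≥ 3.77) = 2(1 − Φ(3.77/√8.48)) ≈ 0.1955

By the reflection principle for Brownian motion, P(M_t ≥ a) = 2 · P(B_t ≥ a) for a ≥ 0. Since B_t ~ N(0, t), P(B_t ≥ 3.77) = 1 − Φ(3.77/√t) = 1 − Φ(3.77/√8.48) = 1 − Φ(1.2946). So
  P(M_{8.48} ≥ 3.77) = 2(1 − Φ(1.2946)) ≈ 0.1955.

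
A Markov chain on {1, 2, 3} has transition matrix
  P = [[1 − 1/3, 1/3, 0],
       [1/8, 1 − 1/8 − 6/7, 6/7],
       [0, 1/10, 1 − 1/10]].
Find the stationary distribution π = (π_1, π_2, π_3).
π = (21/557, 56/557, 480/557)

This is a birth-death chain on three states, which satisfies detailed balance: π_1 · P_{12} = π_2 · P_{21} and π_2 · P_{23} = π_3 · P_{32}.
From π_1 · 1/3 = π_2 · 1/8: π_2/π_1 = (1/3)/(1/8) = 8/3.
From π_2 · 6/7 = π_3 · 1/10: π_3/π_2 = (6/7)/(1/10) = 60/7.
Take π_1 proportional to 1; then unnormalized π = (1, 8/3, 160/7). Normalize by dividing by the sum 557/21:
  π = (21/557, 56/557, 480/557).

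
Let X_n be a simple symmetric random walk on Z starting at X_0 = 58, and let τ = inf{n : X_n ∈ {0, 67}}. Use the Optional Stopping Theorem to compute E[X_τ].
E[X_τ] = 58

X_n is a martingale and τ is a bounded-mean stopping time (indeed τ is finite a.s. with bounded expectation since the walk is in a bounded region). By the OST, E[X_τ] = E[X_0] = 58. Equivalently: E[X_τ] = 67 · P(hit 67 first) + 0 · P(hit 0 first) = 67 · (58/67) = 58.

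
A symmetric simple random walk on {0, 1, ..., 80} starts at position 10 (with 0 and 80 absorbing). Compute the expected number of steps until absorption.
E[τ | X_0 = 10] = 700

Let v_k = E[τ | X_0 = k]. Boundary: v_0 = v_80 = 0. Recurrence: v_k = 1 + (v_{k-1} + v_{k+1})/2 for 1 ≤ k ≤ 79. The particular solution to v_k − (v_{k-1} + v_{k+1})/2 = 1 is v_k = −k^2. Adding homogeneous solution A + B k and matching boundaries gives v_k = k (80 − k). Substituting k = 10: v_10 = 10 · 70 = 700.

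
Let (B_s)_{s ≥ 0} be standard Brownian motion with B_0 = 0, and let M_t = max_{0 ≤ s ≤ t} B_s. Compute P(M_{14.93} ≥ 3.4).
P(M_{14.93} ≥ 3.4) = 2·P(B_{14.93} ≥ 3.4) = 2(1 − Φ(3.4/√14.93)) ≈ 0.3789

By the reflection principle for Brownian motion, P(M_t ≥ a) = 2 · P(B_t ≥ a) for a ≥ 0. Since B_t ~ N(0, t), P(B_t ≥ 3.4) = 1 − Φ(3.4/√t) = 1 − Φ(3.4/√14.93) = 1 − Φ(0.8799). So
  P(M_{14.93} ≥ 3.4) = 2(1 − Φ(0.8799)) ≈ 0.3789.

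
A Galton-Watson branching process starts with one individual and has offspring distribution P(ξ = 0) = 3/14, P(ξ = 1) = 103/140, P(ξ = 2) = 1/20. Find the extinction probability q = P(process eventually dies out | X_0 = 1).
q = 1

Mean offspring μ = 0·3/14 + 1·103/140 + 2·1/20 = 117/140 ≤ 1. For μ ≤ 1 with offspring not concentrated at 1, the Galton-Watson process goes extinct almost surely, so q = 1.
(Algebraic check: The pgf is f(s) = 3/14 + 103/140·s + 1/20·s². The extinction probability q is the smallest fixed point of f in [0, 1]. Setting s = f(s):
  1/20·s² + (103/140 − 1)·s + 3/14 = 0
  1/20·s² − (3/14 + 1/20)·s + 3/14 = 0
which factors as (s − 1)·(1/20·s − 3/14) = 0, giving roots s = 1 and s = (3/14)/(1/20) = 30/7. Since 30/7 ≥ 1, the smallest root in [0, 1] is s = 1.)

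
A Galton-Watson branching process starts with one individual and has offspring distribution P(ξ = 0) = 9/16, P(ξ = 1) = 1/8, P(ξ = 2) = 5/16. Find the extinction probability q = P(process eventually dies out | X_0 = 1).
q = 1

Mean offspring μ = 0·9/16 + 1·1/8 + 2·5/16 = 3/4 ≤ 1. For μ ≤ 1 with offspring not concentrated at 1, the Galton-Watson process goes extinct almost surely, so q = 1.
(Algebraic check: The pgf is f(s) = 9/16 + 1/8·s + 5/16·s². The extinction probability q is the smallest fixed point of f in [0, 1]. Setting s = f(s):
  5/16·s² + (1/8 − 1)·s + 9/16 = 0
  5/16·s² − (9/16 + 5/16)·s + 9/16 = 0
which factors as (s − 1)·(5/16·s − 9/16) = 0, giving roots s = 1 and s = (9/16)/(5/16) = 9/5. Since 9/5 ≥ 1, the smallest root in [0, 1] is s = 1.)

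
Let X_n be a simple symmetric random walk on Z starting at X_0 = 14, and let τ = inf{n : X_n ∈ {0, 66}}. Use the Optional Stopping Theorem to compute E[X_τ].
E[X_τ] = 14

X_n is a martingale and τ is a bounded-mean stopping time (indeed τ is finite a.s. with bounded expectation since the walk is in a bounded region). By the OST, E[X_τ] = E[X_0] = 14. Equivalently: E[X_τ] = 66 · P(hit 66 first) + 0 · P(hit 0 first) = 66 · (14/66) = 14.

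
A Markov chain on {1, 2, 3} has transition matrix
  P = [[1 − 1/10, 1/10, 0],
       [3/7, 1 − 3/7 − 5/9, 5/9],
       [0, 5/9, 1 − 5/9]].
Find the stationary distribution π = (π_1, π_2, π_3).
π = (15/22, 7/44, 7/44)

This is a birth-death chain on three states, which satisfies detailed balance: π_1 · P_{12} = π_2 · P_{21} and π_2 · P_{23} = π_3 · P_{32}.
From π_1 · 1/10 = π_2 · 3/7: π_2/π_1 = (1/10)/(3/7) = 7/30.
From π_2 · 5/9 = π_3 · 5/9: π_3/π_2 = (5/9)/(5/9) = 1.
Take π_1 proportional to 1; then unnormalized π = (1, 7/30, 7/30). Normalize by dividing by the sum 22/15:
  π = (15/22, 7/44, 7/44).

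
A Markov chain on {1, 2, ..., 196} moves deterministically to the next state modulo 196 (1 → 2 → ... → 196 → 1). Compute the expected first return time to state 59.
E[T_59 | X_0 = 59] = 196

The chain cycles deterministically, so starting at state 59 it returns in exactly 196 steps. Equivalently, the stationary distribution is uniform π_j = 1/196 for every state j, so by Kac's formula E[T_59] = 1/π_59 = 196.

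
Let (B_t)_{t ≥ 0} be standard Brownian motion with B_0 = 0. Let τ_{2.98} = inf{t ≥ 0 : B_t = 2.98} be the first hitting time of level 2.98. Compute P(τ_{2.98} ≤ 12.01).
P(τ_{2.98} ≤ 12.01) = 2(1 − Φ(2.98/√12.01)) = 2(1 − Φ(0.8599)) ≈ 0.3898

By the reflection principle for standard BM, P(τ_b ≤ t) = 2 · P(B_t ≥ b). Since B_t ~ N(0, t), P(B_t ≥ 2.98) = 1 − Φ(2.98/√t) = 1 − Φ(2.98/√12.01) = 1 − Φ(0.8599) ≈ 0.19492. Doubling: P(τ_{2.98} ≤ 12.01) ≈ 2 · 0.19492 = 0.38984 ≈ 0.3898.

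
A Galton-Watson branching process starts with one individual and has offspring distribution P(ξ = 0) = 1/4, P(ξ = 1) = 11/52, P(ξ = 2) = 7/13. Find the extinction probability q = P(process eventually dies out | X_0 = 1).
q = 13/28

The pgf is f(s) = 1/4 + 11/52·s + 7/13·s². The extinction probability q is the smallest fixed point of f in [0, 1]. Setting s = f(s):
  7/13·s² + (11/52 − 1)·s + 1/4 = 0
  7/13·s² − (1/4 + 7/13)·s + 1/4 = 0
which factors as (s − 1)·(7/13·s − 1/4) = 0, giving roots s = 1 and s = (1/4)/(7/13) = 13/28.
Mean offspring μ = 11/52 + 2·7/13 = 67/52 > 1 (supercritical), so q < 1. The extinction probability is the smaller root: q = (1/4)/(7/13) = 13/28.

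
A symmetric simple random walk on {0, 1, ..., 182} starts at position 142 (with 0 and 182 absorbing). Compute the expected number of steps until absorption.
E[τ | X_0 = 142] = 5680

Let v_k = E[τ | X_0 = k]. Boundary: v_0 = v_182 = 0. Recurrence: v_k = 1 + (v_{k-1} + v_{k+1})/2 for 1 ≤ k ≤ 181. The particular solution to v_k − (v_{k-1} + v_{k+1})/2 = 1 is v_k = −k^2. Adding homogeneous solution A + B k and matching boundaries gives v_k = k (182 − k). Substituting k = 142: v_142 = 142 · 40 = 5680.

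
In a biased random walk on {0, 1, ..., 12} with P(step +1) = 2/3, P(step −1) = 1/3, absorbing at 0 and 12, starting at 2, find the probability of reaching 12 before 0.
P(hit 12 before 0) = (1 − (1/2)^2) / (1 − (1/2)^12) = 1024/1365

Let u_k denote P(reach 12 before 0 | start at k). Boundary: u_0 = 0, u_12 = 1. Recurrence: u_k = 2/3·u_{k+1} + 1/3·u_{k-1} for 1 ≤ k ≤ 11. Try u_k = A + B·r^k with r = q/p = (1/3)/(2/3) = 1/2. Substitution satisfies the recurrence; boundary conditions give:
  u_k = (1 − r^k) / (1 − r^N) = (1 − (1/2)^2) / (1 − (1/2)^12) = 1024/1365.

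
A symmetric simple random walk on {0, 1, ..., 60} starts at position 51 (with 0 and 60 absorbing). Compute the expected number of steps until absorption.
E[τ | X_0 = 51] = 459

Let v_k = E[τ | X_0 = k]. Boundary: v_0 = v_60 = 0. Recurrence: v_k = 1 + (v_{k-1} + v_{k+1})/2 for 1 ≤ k ≤ 59. The particular solution to v_k − (v_{k-1} + v_{k+1})/2 = 1 is v_k = −k^2. Adding homogeneous solution A + B k and matching boundaries gives v_k = k (60 − k). Substituting k = 51: v_51 = 51 · 9 = 459.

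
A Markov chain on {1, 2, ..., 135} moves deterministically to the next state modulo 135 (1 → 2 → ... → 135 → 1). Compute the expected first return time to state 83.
E[T_83 | X_0 = 83] = 135

The chain cycles deterministically, so starting at state 83 it returns in exactly 135 steps. Equivalently, the stationary distribution is uniform π_j = 1/135 for every state j, so by Kac's formula E[T_83] = 1/π_83 = 135.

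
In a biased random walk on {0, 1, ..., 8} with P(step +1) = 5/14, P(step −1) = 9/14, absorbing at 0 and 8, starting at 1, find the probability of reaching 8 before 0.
P(hit 8 before 0) = (1 − (9/5)^1) / (1 − (9/5)^8) = 78125/10664024

Let u_k denote P(reach 8 before 0 | start at k). Boundary: u_0 = 0, u_8 = 1. Recurrence: u_k = 5/14·u_{k+1} + 9/14·u_{k-1} for 1 ≤ k ≤ 7. Try u_k = A + B·r^k with r = q/p = (9/14)/(5/14) = 9/5. Substitution satisfies the recurrence; boundary conditions give:
  u_k = (1 − r^k) / (1 − r^N) = (1 − (9/5)^1) / (1 − (9/5)^8) = 78125/10664024.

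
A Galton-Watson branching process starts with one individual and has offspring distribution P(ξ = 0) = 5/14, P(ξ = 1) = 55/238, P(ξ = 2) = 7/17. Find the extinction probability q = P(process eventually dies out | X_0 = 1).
q = 85/98

The pgf is f(s) = 5/14 + 55/238·s + 7/17·s². The extinction probability q is the smallest fixed point of f in [0, 1]. Setting s = f(s):
  7/17·s² + (55/238 − 1)·s + 5/14 = 0
  7/17·s² − (5/14 + 7/17)·s + 5/14 = 0
which factors as (s − 1)·(7/17·s − 5/14) = 0, giving roots s = 1 and s = (5/14)/(7/17) = 85/98.
Mean offspring μ = 55/238 + 2·7/17 = 251/238 > 1 (supercritical), so q < 1. The extinction probability is the smaller root: q = (5/14)/(7/17) = 85/98.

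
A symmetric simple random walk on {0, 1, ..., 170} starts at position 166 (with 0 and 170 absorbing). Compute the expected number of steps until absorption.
E[τ | X_0 = 166] = 664

Let v_k = E[τ | X_0 = k]. Boundary: v_0 = v_170 = 0. Recurrence: v_k = 1 + (v_{k-1} + v_{k+1})/2 for 1 ≤ k ≤ 169. The particular solution to v_k − (v_{k-1} + v_{k+1})/2 = 1 is v_k = −k^2. Adding homogeneous solution A + B k and matching boundaries gives v_k = k (170 − k). Substituting k = 166: v_166 = 166 · 4 = 664.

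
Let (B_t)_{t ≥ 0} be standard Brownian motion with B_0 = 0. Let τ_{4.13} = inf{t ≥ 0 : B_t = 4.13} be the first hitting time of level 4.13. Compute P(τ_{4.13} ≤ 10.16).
P(τ_{4.13} ≤ 10.16) = 2(1 − Φ(4.13/√10.16)) = 2(1 − Φ(1.2957)) ≈ 0.1951

By the reflection principle for standard BM, P(τ_b ≤ t) = 2 · P(B_t ≥ b). Since B_t ~ N(0, t), P(B_t ≥ 4.13) = 1 − Φ(4.13/√t) = 1 − Φ(4.13/√10.16) = 1 − Φ(1.2957) ≈ 0.09754. Doubling: P(τ_{4.13} ≤ 10.16) ≈ 2 · 0.09754 = 0.19508 ≈ 0.1951.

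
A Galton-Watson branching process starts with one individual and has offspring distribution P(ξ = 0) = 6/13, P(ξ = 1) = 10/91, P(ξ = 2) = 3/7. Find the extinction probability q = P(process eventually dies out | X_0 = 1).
q = 1

Mean offspring μ = 0·6/13 + 1·10/91 + 2·3/7 = 88/91 ≤ 1. For μ ≤ 1 with offspring not concentrated at 1, the Galton-Watson process goes extinct almost surely, so q = 1.
(Algebraic check: The pgf is f(s) = 6/13 + 10/91·s + 3/7·s². The extinction probability q is the smallest fixed point of f in [0, 1]. Setting s = f(s):
  3/7·s² + (10/91 − 1)·s + 6/13 = 0
  3/7·s² − (6/13 + 3/7)·s + 6/13 = 0
which factors as (s − 1)·(3/7·s − 6/13) = 0, giving roots s = 1 and s = (6/13)/(3/7) = 14/13. Since 14/13 ≥ 1, the smallest root in [0, 1] is s = 1.)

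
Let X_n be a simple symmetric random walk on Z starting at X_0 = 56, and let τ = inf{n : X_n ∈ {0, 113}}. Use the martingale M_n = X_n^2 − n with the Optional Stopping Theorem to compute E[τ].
E[τ] = 3192

M_n = X_n^2 − n is a martingale (since E[X_{n+1}^2 | F_n] = X_n^2 + 1). By OST (τ has finite mean in a bounded region), E[M_τ] = E[M_0] = X_0^2 − 0 = 56^2 = 3136. Also E[M_τ] = E[X_τ^2] − E[τ]. The walk exits at 0 or 113, with P(hit 113 first) = 56/113, so E[X_τ^2] = 113^2 · 56/113 + 0 = 6328. Thus E[τ] = E[X_τ^2] − E[M_τ] = 6328 − 3136 = 3192 = 56(113 − 56) = 3192.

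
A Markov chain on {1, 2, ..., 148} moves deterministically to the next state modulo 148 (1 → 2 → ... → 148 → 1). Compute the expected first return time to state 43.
E[T_43 | X_0 = 43] = 148

The chain cycles deterministically, so starting at state 43 it returns in exactly 148 steps. Equivalently, the stationary distribution is uniform π_j = 1/148 for every state j, so by Kac's formula E[T_43] = 1/π_43 = 148.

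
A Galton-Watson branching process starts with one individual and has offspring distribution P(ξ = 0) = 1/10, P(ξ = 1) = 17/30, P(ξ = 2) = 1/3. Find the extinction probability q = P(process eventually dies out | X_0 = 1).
q = 3/10

The pgf is f(s) = 1/10 + 17/30·s + 1/3·s². The extinction probability q is the smallest fixed point of f in [0, 1]. Setting s = f(s):
  1/3·s² + (17/30 − 1)·s + 1/10 = 0
  1/3·s² − (1/10 + 1/3)·s + 1/10 = 0
which factors as (s − 1)·(1/3·s − 1/10) = 0, giving roots s = 1 and s = (1/10)/(1/3) = 3/10.
Mean offspring μ = 17/30 + 2·1/3 = 37/30 > 1 (supercritical), so q < 1. The extinction probability is the smaller root: q = (1/10)/(1/3) = 3/10.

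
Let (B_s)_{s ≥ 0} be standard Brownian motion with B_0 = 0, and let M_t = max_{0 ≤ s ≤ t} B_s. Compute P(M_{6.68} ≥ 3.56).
P(M_{6.68} ≥ 3.56) = 2·P(B_{6.68} ≥ 3.56) = 2(1 − Φ(3.56/√6.68)) ≈ 0.1684

By the reflection principle for Brownian motion, P(M_t ≥ a) = 2 · P(B_t ≥ a) for a ≥ 0. Since B_t ~ N(0, t), P(B_t ≥ 3.56) = 1 − Φ(3.56/√t) = 1 − Φ(3.56/√6.68) = 1 − Φ(1.3774). So
  P(M_{6.68} ≥ 3.56) = 2(1 − Φ(1.3774)) ≈ 0.1684.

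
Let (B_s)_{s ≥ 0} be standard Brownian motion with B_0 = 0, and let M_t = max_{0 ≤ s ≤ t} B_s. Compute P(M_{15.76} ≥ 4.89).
P(M_{15.76} ≥ 4.89) = 2·P(B_{15.76} ≥ 4.89) = 2(1 − Φ(4.89/√15.76)) ≈ 0.2180

By the reflection principle for Brownian motion, P(M_t ≥ a) = 2 · P(B_t ≥ a) for a ≥ 0. Since B_t ~ N(0, t), P(B_t ≥ 4.89) = 1 − Φ(4.89/√t) = 1 − Φ(4.89/√15.76) = 1 − Φ(1.2318). So
  P(M_{15.76} ≥ 4.89) = 2(1 − Φ(1.2318)) ≈ 0.2180.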